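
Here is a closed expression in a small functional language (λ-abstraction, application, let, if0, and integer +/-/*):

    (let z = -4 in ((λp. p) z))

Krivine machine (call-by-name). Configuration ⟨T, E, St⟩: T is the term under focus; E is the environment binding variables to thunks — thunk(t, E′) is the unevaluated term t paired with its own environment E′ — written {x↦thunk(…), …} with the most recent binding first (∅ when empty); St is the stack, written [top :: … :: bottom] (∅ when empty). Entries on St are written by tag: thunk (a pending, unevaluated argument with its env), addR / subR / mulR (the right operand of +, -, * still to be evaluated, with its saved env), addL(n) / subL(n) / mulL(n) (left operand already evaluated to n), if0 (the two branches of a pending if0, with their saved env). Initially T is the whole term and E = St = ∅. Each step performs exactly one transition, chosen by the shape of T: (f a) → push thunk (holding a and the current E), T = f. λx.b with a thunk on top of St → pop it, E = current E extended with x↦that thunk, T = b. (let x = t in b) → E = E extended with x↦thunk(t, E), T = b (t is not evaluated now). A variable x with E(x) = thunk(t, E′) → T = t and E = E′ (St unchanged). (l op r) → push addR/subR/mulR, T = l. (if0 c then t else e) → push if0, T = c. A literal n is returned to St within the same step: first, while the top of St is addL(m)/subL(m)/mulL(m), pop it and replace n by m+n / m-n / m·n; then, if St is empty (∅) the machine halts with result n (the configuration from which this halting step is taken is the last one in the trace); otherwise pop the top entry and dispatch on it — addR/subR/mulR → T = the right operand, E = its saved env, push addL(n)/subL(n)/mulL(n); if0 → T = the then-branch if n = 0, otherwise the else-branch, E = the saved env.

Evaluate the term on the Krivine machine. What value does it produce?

Answer: -4

Machine steps:
t=0: [T=(let z = -4 in ((λp. p) z)) | E=∅ | St=∅]
t=1: [T=((λp. p) z) | E={z↦thunk(-4, ∅)} | St=∅]
t=2: [T=(λp. p) | E={z↦thunk(-4, ∅)} | St=[thunk]]
t=3: [T=p | E={p↦thunk(z, {z↦thunk(-4, ∅)}), z↦thunk(-4, ∅)} | St=∅]
t=4: [T=z | E={z↦thunk(-4, ∅)} | St=∅]
t=5: [T=-4 | E=∅ | St=∅]
→ final value -4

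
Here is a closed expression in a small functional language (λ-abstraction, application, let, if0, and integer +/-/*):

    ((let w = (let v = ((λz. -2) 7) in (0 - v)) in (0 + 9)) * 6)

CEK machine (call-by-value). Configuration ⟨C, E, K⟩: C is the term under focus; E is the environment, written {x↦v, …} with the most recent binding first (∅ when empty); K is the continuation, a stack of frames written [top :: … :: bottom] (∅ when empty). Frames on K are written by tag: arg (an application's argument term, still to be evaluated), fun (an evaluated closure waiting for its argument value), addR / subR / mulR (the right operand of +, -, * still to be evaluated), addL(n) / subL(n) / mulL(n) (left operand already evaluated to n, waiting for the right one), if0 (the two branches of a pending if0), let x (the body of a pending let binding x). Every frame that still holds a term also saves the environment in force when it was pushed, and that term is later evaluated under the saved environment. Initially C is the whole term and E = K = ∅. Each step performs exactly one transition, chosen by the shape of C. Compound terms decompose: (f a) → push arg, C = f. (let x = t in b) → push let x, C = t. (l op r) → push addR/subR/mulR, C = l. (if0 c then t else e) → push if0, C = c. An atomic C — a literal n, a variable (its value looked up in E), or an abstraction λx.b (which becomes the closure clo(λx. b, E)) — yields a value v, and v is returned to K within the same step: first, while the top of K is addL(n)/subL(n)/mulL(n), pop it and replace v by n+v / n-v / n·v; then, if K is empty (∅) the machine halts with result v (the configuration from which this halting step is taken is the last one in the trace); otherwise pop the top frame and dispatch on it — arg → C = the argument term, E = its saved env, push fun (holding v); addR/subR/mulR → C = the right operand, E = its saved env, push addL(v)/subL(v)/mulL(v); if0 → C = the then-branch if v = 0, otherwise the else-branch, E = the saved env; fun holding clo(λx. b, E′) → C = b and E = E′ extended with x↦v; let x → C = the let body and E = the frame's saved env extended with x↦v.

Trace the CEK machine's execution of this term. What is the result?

0. <C=((let w = (let v = ((λz. -2) 7) in (0 - v)) in (0 + 9)) * 6), E=∅, K=∅>
1. <C=(let w = (let v = ((λz. -2) 7) in (0 - v)) in (0 + 9)), E=∅, K=[mulR]>
2. <C=(let v = ((λz. -2) 7) in (0 - v)), E=∅, K=[let w :: mulR]>
3. <C=((λz. -2) 7), E=∅, K=[let v :: let w :: mulR]>
4. <C=(λz. -2), E=∅, K=[arg :: let v :: let w :: mulR]>
5. <C=7, E=∅, K=[fun :: let v :: let w :: mulR]>
6. <C=-2, E={z↦7}, K=[let v :: let w :: mulR]>
7. <C=(0 - v), E={v↦-2}, K=[let w :: mulR]>
8. <C=0, E={v↦-2}, K=[subR :: let w :: mulR]>
9. <C=v, E={v↦-2}, K=[subL(0) :: let w :: mulR]>
10. <C=(0 + 9), E={w↦2}, K=[mulR]>
11. <C=0, E={w↦2}, K=[addR :: mulR]>
12. <C=9, E={w↦2}, K=[addL(0) :: mulR]>
13. <C=6, E=∅, K=[mulL(9)]>
→ final value 54

Answer: 54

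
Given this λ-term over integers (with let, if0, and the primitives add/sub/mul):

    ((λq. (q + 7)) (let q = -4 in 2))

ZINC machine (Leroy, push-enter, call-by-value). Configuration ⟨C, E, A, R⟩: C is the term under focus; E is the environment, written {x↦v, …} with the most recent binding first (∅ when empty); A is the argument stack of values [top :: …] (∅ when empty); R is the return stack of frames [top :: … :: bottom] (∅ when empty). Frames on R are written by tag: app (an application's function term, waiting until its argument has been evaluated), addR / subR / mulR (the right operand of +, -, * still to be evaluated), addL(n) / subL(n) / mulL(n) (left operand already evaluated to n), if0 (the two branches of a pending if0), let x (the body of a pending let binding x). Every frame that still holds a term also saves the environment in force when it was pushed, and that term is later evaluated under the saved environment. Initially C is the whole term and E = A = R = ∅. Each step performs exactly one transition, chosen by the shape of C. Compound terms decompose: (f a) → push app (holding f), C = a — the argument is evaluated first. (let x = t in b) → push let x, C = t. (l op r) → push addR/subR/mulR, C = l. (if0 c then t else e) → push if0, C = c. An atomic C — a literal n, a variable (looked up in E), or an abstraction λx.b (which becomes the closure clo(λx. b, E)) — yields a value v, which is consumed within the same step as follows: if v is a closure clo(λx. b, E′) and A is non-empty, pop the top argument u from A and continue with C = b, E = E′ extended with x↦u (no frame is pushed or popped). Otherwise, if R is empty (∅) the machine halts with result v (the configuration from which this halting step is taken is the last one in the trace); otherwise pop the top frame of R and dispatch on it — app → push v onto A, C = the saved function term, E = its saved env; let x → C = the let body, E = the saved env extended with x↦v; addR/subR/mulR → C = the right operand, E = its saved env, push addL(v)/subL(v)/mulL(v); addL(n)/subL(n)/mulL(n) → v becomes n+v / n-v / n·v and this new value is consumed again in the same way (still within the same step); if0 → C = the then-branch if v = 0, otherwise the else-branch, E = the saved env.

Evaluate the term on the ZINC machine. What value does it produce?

step 0: ⟨C=((λq. (q + 7)) (let q = -4 in 2)); E=∅; A=∅; R=∅⟩
step 1: ⟨C=(let q = -4 in 2); E=∅; A=∅; R=[app]⟩
step 2: ⟨C=-4; E=∅; A=∅; R=[let q :: app]⟩
step 3: ⟨C=2; E={q↦-4}; A=∅; R=[app]⟩
step 4: ⟨C=(λq. (q + 7)); E=∅; A=[2]; R=∅⟩
step 5: ⟨C=(q + 7); E={q↦2}; A=∅; R=∅⟩
step 6: ⟨C=q; E={q↦2}; A=∅; R=[addR]⟩
step 7: ⟨C=7; E={q↦2}; A=∅; R=[addL(2)]⟩
→ final value 9

Answer: 9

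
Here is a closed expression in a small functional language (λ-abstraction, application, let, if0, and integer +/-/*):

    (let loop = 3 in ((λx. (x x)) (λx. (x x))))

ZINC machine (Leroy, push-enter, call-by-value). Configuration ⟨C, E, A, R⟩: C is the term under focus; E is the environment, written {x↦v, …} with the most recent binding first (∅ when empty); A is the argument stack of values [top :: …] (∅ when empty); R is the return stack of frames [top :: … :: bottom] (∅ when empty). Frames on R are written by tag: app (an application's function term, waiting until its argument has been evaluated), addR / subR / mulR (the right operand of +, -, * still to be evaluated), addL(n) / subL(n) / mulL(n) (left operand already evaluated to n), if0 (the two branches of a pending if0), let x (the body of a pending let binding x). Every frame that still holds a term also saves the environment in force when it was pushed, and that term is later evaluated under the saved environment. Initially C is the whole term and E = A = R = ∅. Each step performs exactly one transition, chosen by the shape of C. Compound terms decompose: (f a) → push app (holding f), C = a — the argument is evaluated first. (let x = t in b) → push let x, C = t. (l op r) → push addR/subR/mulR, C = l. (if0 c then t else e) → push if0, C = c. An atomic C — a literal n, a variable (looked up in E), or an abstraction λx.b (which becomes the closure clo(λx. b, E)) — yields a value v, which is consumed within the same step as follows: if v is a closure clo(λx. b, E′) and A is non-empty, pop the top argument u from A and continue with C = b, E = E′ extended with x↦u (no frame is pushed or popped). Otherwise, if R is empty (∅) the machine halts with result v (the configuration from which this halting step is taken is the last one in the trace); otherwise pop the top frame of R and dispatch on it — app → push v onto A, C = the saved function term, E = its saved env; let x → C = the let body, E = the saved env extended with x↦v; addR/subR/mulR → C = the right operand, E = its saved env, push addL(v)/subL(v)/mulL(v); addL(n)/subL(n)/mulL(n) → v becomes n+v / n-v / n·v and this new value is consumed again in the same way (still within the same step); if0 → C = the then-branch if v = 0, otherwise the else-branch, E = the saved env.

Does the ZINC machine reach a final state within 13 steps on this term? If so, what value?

Answer: DIVERGES (no final state within 13 steps)

Derivation:
0. ⟨C=(let loop = 3 in ((λx. (x x)) (λx. (x x)))); E=∅; A=∅; R=∅⟩
1. ⟨C=3; E=∅; A=∅; R=[let loop]⟩
2. ⟨C=((λx. (x x)) (λx. (x x))); E={loop↦3}; A=∅; R=∅⟩
3. ⟨C=(λx. (x x)); E={loop↦3}; A=∅; R=[app]⟩
4. ⟨C=(λx. (x x)); E={loop↦3}; A=[clo(λx. (x x), {loop↦3})]; R=∅⟩
5. ⟨C=(x x); E={x↦clo(λx. (x x), {loop↦3}), loop↦3}; A=∅; R=∅⟩
6. ⟨C=x; E={x↦clo(λx. (x x), {loop↦3}), loop↦3}; A=∅; R=[app]⟩
7. ⟨C=x; E={x↦clo(λx. (x x), {loop↦3}), loop↦3}; A=[clo(λx. (x x), {loop↦3})]; R=∅⟩
… configuration repeats with period 3 (steps 5–7 recur indefinitely) …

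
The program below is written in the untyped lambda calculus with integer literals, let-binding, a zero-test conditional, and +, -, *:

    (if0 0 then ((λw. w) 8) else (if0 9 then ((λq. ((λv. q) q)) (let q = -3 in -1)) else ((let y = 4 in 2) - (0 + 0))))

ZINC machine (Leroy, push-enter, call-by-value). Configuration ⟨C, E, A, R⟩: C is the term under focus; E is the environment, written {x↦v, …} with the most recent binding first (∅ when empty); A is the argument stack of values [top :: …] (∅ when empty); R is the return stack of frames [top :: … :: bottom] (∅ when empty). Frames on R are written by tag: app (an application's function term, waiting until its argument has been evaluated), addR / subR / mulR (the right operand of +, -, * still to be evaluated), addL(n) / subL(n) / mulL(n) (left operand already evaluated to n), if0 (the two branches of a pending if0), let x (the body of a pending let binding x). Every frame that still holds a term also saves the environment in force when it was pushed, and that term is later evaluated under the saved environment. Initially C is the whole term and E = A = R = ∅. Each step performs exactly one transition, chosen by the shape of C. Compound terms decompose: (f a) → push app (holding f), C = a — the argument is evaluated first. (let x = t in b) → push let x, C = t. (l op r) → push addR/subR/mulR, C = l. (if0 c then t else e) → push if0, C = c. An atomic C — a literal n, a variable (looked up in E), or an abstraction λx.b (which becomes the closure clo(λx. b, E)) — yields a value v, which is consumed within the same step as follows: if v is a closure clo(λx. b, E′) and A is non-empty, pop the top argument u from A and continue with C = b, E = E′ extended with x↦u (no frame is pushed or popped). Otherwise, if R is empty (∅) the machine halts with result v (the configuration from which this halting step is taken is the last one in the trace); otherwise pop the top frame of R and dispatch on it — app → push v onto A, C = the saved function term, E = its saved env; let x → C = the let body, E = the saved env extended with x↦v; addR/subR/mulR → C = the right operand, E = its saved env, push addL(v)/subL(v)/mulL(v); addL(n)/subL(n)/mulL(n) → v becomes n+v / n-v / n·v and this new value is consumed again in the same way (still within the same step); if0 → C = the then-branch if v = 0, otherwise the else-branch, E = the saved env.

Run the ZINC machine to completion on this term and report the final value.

0. ⟨C=(if0 0 then ((λw. w) 8) else (if0 9 then ((λq. ((λv. q) q)) (let q = -3 in -1)) else ((let y = 4 in 2) - (0 + 0)))); E=∅; A=∅; R=∅⟩
1. ⟨C=0; E=∅; A=∅; R=[if0]⟩
2. ⟨C=((λw. w) 8); E=∅; A=∅; R=∅⟩
3. ⟨C=8; E=∅; A=∅; R=[app]⟩
4. ⟨C=(λw. w); E=∅; A=[8]; R=∅⟩
5. ⟨C=w; E={w↦8}; A=∅; R=∅⟩
→ final value 8

Answer: 8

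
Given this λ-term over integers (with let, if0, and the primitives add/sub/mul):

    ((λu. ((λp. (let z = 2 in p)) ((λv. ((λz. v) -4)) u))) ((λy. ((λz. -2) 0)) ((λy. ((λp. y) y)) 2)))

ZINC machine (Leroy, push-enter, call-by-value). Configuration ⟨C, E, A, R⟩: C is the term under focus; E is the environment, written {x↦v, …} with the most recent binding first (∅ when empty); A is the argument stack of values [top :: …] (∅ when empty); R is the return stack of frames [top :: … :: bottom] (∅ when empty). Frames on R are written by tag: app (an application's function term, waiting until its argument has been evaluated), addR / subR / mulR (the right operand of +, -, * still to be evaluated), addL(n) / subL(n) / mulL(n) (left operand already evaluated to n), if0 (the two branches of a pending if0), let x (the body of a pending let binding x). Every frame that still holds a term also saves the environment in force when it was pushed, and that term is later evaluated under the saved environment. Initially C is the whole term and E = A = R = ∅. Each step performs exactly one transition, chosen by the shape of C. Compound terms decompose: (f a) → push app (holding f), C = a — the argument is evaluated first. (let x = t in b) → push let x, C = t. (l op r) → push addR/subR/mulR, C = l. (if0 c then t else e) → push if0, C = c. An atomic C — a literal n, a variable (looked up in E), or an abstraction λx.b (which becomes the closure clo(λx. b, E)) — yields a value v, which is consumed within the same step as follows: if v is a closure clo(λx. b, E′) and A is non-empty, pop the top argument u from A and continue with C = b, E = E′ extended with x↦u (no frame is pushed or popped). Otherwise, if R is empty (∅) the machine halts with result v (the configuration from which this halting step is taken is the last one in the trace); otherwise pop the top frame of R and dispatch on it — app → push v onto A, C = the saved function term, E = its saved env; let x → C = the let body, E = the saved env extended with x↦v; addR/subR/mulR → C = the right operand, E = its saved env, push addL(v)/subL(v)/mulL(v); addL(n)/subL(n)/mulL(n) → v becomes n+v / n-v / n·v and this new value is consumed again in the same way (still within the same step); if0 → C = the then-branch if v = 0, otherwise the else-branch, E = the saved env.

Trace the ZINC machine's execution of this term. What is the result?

step 0: ⟨C=((λu. ((λp. (let z = 2 in p)) ((λv. ((λz. v) -4)) u))) ((λy. ((λz. -2) 0)) ((λy. ((λp. y) y)) 2))); E=∅; A=∅; R=∅⟩
step 1: ⟨C=((λy. ((λz. -2) 0)) ((λy. ((λp. y) y)) 2)); E=∅; A=∅; R=[app]⟩
step 2: ⟨C=((λy. ((λp. y) y)) 2); E=∅; A=∅; R=[app :: app]⟩
step 3: ⟨C=2; E=∅; A=∅; R=[app :: app :: app]⟩
step 4: ⟨C=(λy. ((λp. y) y)); E=∅; A=[2]; R=[app :: app]⟩
step 5: ⟨C=((λp. y) y); E={y↦2}; A=∅; R=[app :: app]⟩
step 6: ⟨C=y; E={y↦2}; A=∅; R=[app :: app :: app]⟩
step 7: ⟨C=(λp. y); E={y↦2}; A=[2]; R=[app :: app]⟩
step 8: ⟨C=y; E={p↦2, y↦2}; A=∅; R=[app :: app]⟩
step 9: ⟨C=(λy. ((λz. -2) 0)); E=∅; A=[2]; R=[app]⟩
step 10: ⟨C=((λz. -2) 0); E={y↦2}; A=∅; R=[app]⟩
step 11: ⟨C=0; E={y↦2}; A=∅; R=[app :: app]⟩
step 12: ⟨C=(λz. -2); E={y↦2}; A=[0]; R=[app]⟩
step 13: ⟨C=-2; E={z↦0, y↦2}; A=∅; R=[app]⟩
step 14: ⟨C=(λu. ((λp. (let z = 2 in p)) ((λv. ((λz. v) -4)) u))); E=∅; A=[-2]; R=∅⟩
step 15: ⟨C=((λp. (let z = 2 in p)) ((λv. ((λz. v) -4)) u)); E={u↦-2}; A=∅; R=∅⟩
step 16: ⟨C=((λv. ((λz. v) -4)) u); E={u↦-2}; A=∅; R=[app]⟩
step 17: ⟨C=u; E={u↦-2}; A=∅; R=[app :: app]⟩
step 18: ⟨C=(λv. ((λz. v) -4)); E={u↦-2}; A=[-2]; R=[app]⟩
step 19: ⟨C=((λz. v) -4); E={v↦-2, u↦-2}; A=∅; R=[app]⟩
step 20: ⟨C=-4; E={v↦-2, u↦-2}; A=∅; R=[app :: app]⟩
step 21: ⟨C=(λz. v); E={v↦-2, u↦-2}; A=[-4]; R=[app]⟩
step 22: ⟨C=v; E={z↦-4, v↦-2, u↦-2}; A=∅; R=[app]⟩
step 23: ⟨C=(λp. (let z = 2 in p)); E={u↦-2}; A=[-2]; R=∅⟩
step 24: ⟨C=(let z = 2 in p); E={p↦-2, u↦-2}; A=∅; R=∅⟩
step 25: ⟨C=2; E={p↦-2, u↦-2}; A=∅; R=[let z]⟩
step 26: ⟨C=p; E={z↦2, p↦-2, u↦-2}; A=∅; R=∅⟩
→ final value -2

Answer: -2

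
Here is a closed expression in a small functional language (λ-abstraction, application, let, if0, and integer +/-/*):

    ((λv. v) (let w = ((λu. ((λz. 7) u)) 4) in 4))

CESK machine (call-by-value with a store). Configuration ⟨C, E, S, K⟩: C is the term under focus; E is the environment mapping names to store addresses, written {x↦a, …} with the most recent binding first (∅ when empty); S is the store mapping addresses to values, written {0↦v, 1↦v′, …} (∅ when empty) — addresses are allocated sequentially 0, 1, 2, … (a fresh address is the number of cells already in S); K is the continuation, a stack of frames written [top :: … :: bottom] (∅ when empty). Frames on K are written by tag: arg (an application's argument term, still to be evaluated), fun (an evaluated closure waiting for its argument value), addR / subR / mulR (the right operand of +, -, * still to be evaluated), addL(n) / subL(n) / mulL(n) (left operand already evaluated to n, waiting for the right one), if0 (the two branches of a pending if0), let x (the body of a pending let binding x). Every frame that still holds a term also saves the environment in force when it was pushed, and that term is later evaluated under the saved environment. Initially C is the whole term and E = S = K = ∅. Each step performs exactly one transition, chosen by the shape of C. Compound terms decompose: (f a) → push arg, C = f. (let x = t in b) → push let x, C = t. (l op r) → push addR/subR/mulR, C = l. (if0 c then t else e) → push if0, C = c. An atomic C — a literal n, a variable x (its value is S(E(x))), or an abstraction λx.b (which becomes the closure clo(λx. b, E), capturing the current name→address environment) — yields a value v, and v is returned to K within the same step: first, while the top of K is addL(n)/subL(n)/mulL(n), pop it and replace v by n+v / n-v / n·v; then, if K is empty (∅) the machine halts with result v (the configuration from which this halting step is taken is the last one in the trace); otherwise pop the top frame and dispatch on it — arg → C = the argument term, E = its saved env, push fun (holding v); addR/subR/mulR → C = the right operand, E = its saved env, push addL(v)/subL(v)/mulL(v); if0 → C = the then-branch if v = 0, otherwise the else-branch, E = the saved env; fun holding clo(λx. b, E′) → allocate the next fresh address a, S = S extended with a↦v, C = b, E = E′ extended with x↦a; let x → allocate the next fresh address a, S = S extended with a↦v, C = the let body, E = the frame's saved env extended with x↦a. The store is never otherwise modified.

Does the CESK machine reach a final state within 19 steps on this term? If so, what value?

Answer: 4

Derivation:
step 0: ⟨C=((λv. v) (let w = ((λu. ((λz. 7) u)) 4) in 4)); E=∅; S=∅; K=∅⟩
step 1: ⟨C=(λv. v); E=∅; S=∅; K=[arg]⟩
step 2: ⟨C=(let w = ((λu. ((λz. 7) u)) 4) in 4); E=∅; S=∅; K=[fun]⟩
step 3: ⟨C=((λu. ((λz. 7) u)) 4); E=∅; S=∅; K=[let w :: fun]⟩
step 4: ⟨C=(λu. ((λz. 7) u)); E=∅; S=∅; K=[arg :: let w :: fun]⟩
step 5: ⟨C=4; E=∅; S=∅; K=[fun :: let w :: fun]⟩
step 6: ⟨C=((λz. 7) u); E={u↦0}; S={0↦4}; K=[let w :: fun]⟩
step 7: ⟨C=(λz. 7); E={u↦0}; S={0↦4}; K=[arg :: let w :: fun]⟩
step 8: ⟨C=u; E={u↦0}; S={0↦4}; K=[fun :: let w :: fun]⟩
step 9: ⟨C=7; E={z↦1, u↦0}; S={0↦4, 1↦4}; K=[let w :: fun]⟩
step 10: ⟨C=4; E={w↦2}; S={0↦4, 1↦4, 2↦7}; K=[fun]⟩
step 11: ⟨C=v; E={v↦3}; S={0↦4, 1↦4, 2↦7, 3↦4}; K=∅⟩
→ final value 4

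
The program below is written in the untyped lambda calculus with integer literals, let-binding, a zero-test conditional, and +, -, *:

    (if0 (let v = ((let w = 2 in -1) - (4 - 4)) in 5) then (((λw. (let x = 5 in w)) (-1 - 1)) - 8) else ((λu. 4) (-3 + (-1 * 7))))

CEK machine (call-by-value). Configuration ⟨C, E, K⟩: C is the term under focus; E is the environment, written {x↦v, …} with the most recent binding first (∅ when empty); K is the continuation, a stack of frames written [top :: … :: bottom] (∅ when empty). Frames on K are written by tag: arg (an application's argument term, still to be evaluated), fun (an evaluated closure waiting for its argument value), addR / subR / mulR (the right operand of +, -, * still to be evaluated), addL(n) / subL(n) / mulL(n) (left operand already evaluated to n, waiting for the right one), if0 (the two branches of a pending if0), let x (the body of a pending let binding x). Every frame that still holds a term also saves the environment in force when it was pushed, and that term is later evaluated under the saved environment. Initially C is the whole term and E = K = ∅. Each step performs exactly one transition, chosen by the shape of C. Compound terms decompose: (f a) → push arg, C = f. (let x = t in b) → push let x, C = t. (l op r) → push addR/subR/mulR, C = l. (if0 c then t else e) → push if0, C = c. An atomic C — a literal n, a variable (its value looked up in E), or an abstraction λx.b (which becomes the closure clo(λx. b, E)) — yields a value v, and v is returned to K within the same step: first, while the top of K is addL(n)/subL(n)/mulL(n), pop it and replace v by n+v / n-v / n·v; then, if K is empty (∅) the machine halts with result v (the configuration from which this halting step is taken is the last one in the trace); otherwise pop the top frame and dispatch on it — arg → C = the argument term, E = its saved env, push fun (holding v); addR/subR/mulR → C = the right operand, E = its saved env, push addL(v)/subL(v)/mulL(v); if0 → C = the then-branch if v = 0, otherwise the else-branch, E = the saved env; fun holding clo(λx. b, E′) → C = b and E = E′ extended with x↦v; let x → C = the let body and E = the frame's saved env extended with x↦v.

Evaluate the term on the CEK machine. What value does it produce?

Answer: 4

Machine steps:
0. <C=(if0 (let v = ((let w = 2 in -1) - (4 - 4)) in 5) then (((λw. (let x = 5 in w)) (-1 - 1)) - 8) else ((λu. 4) (-3 + (-1 * 7)))), E=∅, K=∅>
1. <C=(let v = ((let w = 2 in -1) - (4 - 4)) in 5), E=∅, K=[if0]>
2. <C=((let w = 2 in -1) - (4 - 4)), E=∅, K=[let v :: if0]>
3. <C=(let w = 2 in -1), E=∅, K=[subR :: let v :: if0]>
4. <C=2, E=∅, K=[let w :: subR :: let v :: if0]>
5. <C=-1, E={w↦2}, K=[subR :: let v :: if0]>
6. <C=(4 - 4), E=∅, K=[subL(-1) :: let v :: if0]>
7. <C=4, E=∅, K=[subR :: subL(-1) :: let v :: if0]>
8. <C=4, E=∅, K=[subL(4) :: subL(-1) :: let v :: if0]>
9. <C=5, E={v↦-1}, K=[if0]>
10. <C=((λu. 4) (-3 + (-1 * 7))), E=∅, K=∅>
11. <C=(λu. 4), E=∅, K=[arg]>
12. <C=(-3 + (-1 * 7)), E=∅, K=[fun]>
13. <C=-3, E=∅, K=[addR :: fun]>
14. <C=(-1 * 7), E=∅, K=[addL(-3) :: fun]>
15. <C=-1, E=∅, K=[mulR :: addL(-3) :: fun]>
16. <C=7, E=∅, K=[mulL(-1) :: addL(-3) :: fun]>
17. <C=4, E={u↦-10}, K=∅>
→ final value 4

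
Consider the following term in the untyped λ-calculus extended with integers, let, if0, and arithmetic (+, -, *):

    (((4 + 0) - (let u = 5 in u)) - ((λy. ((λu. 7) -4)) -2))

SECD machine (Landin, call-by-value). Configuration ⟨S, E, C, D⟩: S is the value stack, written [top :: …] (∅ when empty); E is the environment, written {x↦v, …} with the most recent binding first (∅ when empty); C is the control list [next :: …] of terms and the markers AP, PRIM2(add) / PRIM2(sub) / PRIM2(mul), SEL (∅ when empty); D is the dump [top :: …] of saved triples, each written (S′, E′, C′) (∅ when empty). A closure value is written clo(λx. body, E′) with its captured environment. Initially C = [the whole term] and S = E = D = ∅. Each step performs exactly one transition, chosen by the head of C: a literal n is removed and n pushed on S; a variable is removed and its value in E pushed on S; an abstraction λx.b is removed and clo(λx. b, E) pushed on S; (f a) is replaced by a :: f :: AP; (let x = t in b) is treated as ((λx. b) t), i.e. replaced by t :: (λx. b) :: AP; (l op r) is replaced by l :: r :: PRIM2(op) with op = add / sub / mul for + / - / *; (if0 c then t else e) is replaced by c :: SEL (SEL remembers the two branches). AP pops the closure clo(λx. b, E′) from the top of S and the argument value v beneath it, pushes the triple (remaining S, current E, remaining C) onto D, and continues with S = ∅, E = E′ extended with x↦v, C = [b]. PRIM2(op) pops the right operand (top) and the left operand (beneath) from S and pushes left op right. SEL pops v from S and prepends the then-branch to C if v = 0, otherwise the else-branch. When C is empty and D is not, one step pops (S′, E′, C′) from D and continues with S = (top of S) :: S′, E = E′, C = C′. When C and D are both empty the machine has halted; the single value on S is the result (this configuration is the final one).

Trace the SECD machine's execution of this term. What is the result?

step 0: [S=∅ | E=∅ | C=[(((4 + 0) - (let u = 5 in u)) - ((λy. ((λu. 7) -4)) -2))] | D=∅]
step 1: [S=∅ | E=∅ | C=[((4 + 0) - (let u = 5 in u)) :: ((λy. ((λu. 7) -4)) -2) :: PRIM2(sub)] | D=∅]
step 2: [S=∅ | E=∅ | C=[(4 + 0) :: (let u = 5 in u) :: PRIM2(sub) :: ((λy. ((λu. 7) -4)) -2) :: PRIM2(sub)] | D=∅]
step 3: [S=∅ | E=∅ | C=[4 :: 0 :: PRIM2(add) :: (let u = 5 in u) :: PRIM2(sub) :: ((λy. ((λu. 7) -4)) -2) :: PRIM2(sub)] | D=∅]
step 4: [S=[4] | E=∅ | C=[0 :: PRIM2(add) :: (let u = 5 in u) :: PRIM2(sub) :: ((λy. ((λu. 7) -4)) -2) :: PRIM2(sub)] | D=∅]
step 5: [S=[0 :: 4] | E=∅ | C=[PRIM2(add) :: (let u = 5 in u) :: PRIM2(sub) :: ((λy. ((λu. 7) -4)) -2) :: PRIM2(sub)] | D=∅]
step 6: [S=[4] | E=∅ | C=[(let u = 5 in u) :: PRIM2(sub) :: ((λy. ((λu. 7) -4)) -2) :: PRIM2(sub)] | D=∅]
step 7: [S=[4] | E=∅ | C=[5 :: (λu. u) :: AP :: PRIM2(sub) :: ((λy. ((λu. 7) -4)) -2) :: PRIM2(sub)] | D=∅]
step 8: [S=[5 :: 4] | E=∅ | C=[(λu. u) :: AP :: PRIM2(sub) :: ((λy. ((λu. 7) -4)) -2) :: PRIM2(sub)] | D=∅]
step 9: [S=[clo(λu. u, ∅) :: 5 :: 4] | E=∅ | C=[AP :: PRIM2(sub) :: ((λy. ((λu. 7) -4)) -2) :: PRIM2(sub)] | D=∅]
step 10: [S=∅ | E={u↦5} | C=[u] | D=[([4], ∅, [PRIM2(sub) :: ((λy. ((λu. 7) -4)) -2) :: PRIM2(sub)])]]
step 11: [S=[5] | E={u↦5} | C=∅ | D=[([4], ∅, [PRIM2(sub) :: ((λy. ((λu. 7) -4)) -2) :: PRIM2(sub)])]]
step 12: [S=[5 :: 4] | E=∅ | C=[PRIM2(sub) :: ((λy. ((λu. 7) -4)) -2) :: PRIM2(sub)] | D=∅]
step 13: [S=[-1] | E=∅ | C=[((λy. ((λu. 7) -4)) -2) :: PRIM2(sub)] | D=∅]
step 14: [S=[-1] | E=∅ | C=[-2 :: (λy. ((λu. 7) -4)) :: AP :: PRIM2(sub)] | D=∅]
step 15: [S=[-2 :: -1] | E=∅ | C=[(λy. ((λu. 7) -4)) :: AP :: PRIM2(sub)] | D=∅]
step 16: [S=[clo(λy. ((λu. 7) -4), ∅) :: -2 :: -1] | E=∅ | C=[AP :: PRIM2(sub)] | D=∅]
step 17: [S=∅ | E={y↦-2} | C=[((λu. 7) -4)] | D=[([-1], ∅, [PRIM2(sub)])]]
step 18: [S=∅ | E={y↦-2} | C=[-4 :: (λu. 7) :: AP] | D=[([-1], ∅, [PRIM2(sub)])]]
step 19: [S=[-4] | E={y↦-2} | C=[(λu. 7) :: AP] | D=[([-1], ∅, [PRIM2(sub)])]]
step 20: [S=[clo(λu. 7, {y↦-2}) :: -4] | E={y↦-2} | C=[AP] | D=[([-1], ∅, [PRIM2(sub)])]]
step 21: [S=∅ | E={u↦-4, y↦-2} | C=[7] | D=[(∅, {y↦-2}, ∅) :: ([-1], ∅, [PRIM2(sub)])]]
step 22: [S=[7] | E={u↦-4, y↦-2} | C=∅ | D=[(∅, {y↦-2}, ∅) :: ([-1], ∅, [PRIM2(sub)])]]
step 23: [S=[7] | E={y↦-2} | C=∅ | D=[([-1], ∅, [PRIM2(sub)])]]
step 24: [S=[7 :: -1] | E=∅ | C=[PRIM2(sub)] | D=∅]
step 25: [S=[-8] | E=∅ | C=∅ | D=∅]
→ final value -8

Answer: -8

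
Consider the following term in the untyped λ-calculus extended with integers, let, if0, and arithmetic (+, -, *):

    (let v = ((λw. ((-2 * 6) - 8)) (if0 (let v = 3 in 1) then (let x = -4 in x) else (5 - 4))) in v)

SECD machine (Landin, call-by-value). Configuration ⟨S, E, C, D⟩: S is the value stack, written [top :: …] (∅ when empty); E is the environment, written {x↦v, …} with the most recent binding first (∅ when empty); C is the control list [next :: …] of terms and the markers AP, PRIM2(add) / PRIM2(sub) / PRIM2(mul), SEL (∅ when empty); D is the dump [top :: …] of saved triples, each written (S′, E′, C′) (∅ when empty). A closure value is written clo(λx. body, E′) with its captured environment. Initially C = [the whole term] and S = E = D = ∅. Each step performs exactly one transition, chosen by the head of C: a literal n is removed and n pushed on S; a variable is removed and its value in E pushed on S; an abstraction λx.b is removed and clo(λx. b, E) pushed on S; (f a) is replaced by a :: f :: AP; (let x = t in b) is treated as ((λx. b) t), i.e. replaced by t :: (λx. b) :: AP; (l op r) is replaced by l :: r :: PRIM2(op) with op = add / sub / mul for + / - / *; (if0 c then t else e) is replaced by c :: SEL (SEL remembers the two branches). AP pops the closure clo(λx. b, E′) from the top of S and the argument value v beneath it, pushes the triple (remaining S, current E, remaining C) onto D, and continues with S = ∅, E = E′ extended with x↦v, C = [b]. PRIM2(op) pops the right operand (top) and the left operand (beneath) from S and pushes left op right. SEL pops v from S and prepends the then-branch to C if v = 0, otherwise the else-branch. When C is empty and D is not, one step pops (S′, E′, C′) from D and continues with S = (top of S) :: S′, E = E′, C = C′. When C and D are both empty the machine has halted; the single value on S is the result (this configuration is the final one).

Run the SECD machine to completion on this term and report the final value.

Answer: -20

Execution trace:
[0] [S=∅ | E=∅ | C=[(let v = ((λw. ((-2 * 6) - 8)) (if0 (let v = 3 in 1) then (let x = -4 in x) else (5 - 4))) in v)] | D=∅]
[1] [S=∅ | E=∅ | C=[((λw. ((-2 * 6) - 8)) (if0 (let v = 3 in 1) then (let x = -4 in x) else (5 - 4))) :: (λv. v) :: AP] | D=∅]
[2] [S=∅ | E=∅ | C=[(if0 (let v = 3 in 1) then (let x = -4 in x) else (5 - 4)) :: (λw. ((-2 * 6) - 8)) :: AP :: (λv. v) :: AP] | D=∅]
[3] [S=∅ | E=∅ | C=[(let v = 3 in 1) :: SEL :: (λw. ((-2 * 6) - 8)) :: AP :: (λv. v) :: AP] | D=∅]
[4] [S=∅ | E=∅ | C=[3 :: (λv. 1) :: AP :: SEL :: (λw. ((-2 * 6) - 8)) :: AP :: (λv. v) :: AP] | D=∅]
[5] [S=[3] | E=∅ | C=[(λv. 1) :: AP :: SEL :: (λw. ((-2 * 6) - 8)) :: AP :: (λv. v) :: AP] | D=∅]
[6] [S=[clo(λv. 1, ∅) :: 3] | E=∅ | C=[AP :: SEL :: (λw. ((-2 * 6) - 8)) :: AP :: (λv. v) :: AP] | D=∅]
[7] [S=∅ | E={v↦3} | C=[1] | D=[(∅, ∅, [SEL :: (λw. ((-2 * 6) - 8)) :: AP :: (λv. v) :: AP])]]
[8] [S=[1] | E={v↦3} | C=∅ | D=[(∅, ∅, [SEL :: (λw. ((-2 * 6) - 8)) :: AP :: (λv. v) :: AP])]]
[9] [S=[1] | E=∅ | C=[SEL :: (λw. ((-2 * 6) - 8)) :: AP :: (λv. v) :: AP] | D=∅]
[10] [S=∅ | E=∅ | C=[(5 - 4) :: (λw. ((-2 * 6) - 8)) :: AP :: (λv. v) :: AP] | D=∅]
[11] [S=∅ | E=∅ | C=[5 :: 4 :: PRIM2(sub) :: (λw. ((-2 * 6) - 8)) :: AP :: (λv. v) :: AP] | D=∅]
[12] [S=[5] | E=∅ | C=[4 :: PRIM2(sub) :: (λw. ((-2 * 6) - 8)) :: AP :: (λv. v) :: AP] | D=∅]
[13] [S=[4 :: 5] | E=∅ | C=[PRIM2(sub) :: (λw. ((-2 * 6) - 8)) :: AP :: (λv. v) :: AP] | D=∅]
[14] [S=[1] | E=∅ | C=[(λw. ((-2 * 6) - 8)) :: AP :: (λv. v) :: AP] | D=∅]
[15] [S=[clo(λw. ((-2 * 6) - 8), ∅) :: 1] | E=∅ | C=[AP :: (λv. v) :: AP] | D=∅]
[16] [S=∅ | E={w↦1} | C=[((-2 * 6) - 8)] | D=[(∅, ∅, [(λv. v) :: AP])]]
[17] [S=∅ | E={w↦1} | C=[(-2 * 6) :: 8 :: PRIM2(sub)] | D=[(∅, ∅, [(λv. v) :: AP])]]
[18] [S=∅ | E={w↦1} | C=[-2 :: 6 :: PRIM2(mul) :: 8 :: PRIM2(sub)] | D=[(∅, ∅, [(λv. v) :: AP])]]
[19] [S=[-2] | E={w↦1} | C=[6 :: PRIM2(mul) :: 8 :: PRIM2(sub)] | D=[(∅, ∅, [(λv. v) :: AP])]]
[20] [S=[6 :: -2] | E={w↦1} | C=[PRIM2(mul) :: 8 :: PRIM2(sub)] | D=[(∅, ∅, [(λv. v) :: AP])]]
[21] [S=[-12] | E={w↦1} | C=[8 :: PRIM2(sub)] | D=[(∅, ∅, [(λv. v) :: AP])]]
[22] [S=[8 :: -12] | E={w↦1} | C=[PRIM2(sub)] | D=[(∅, ∅, [(λv. v) :: AP])]]
[23] [S=[-20] | E={w↦1} | C=∅ | D=[(∅, ∅, [(λv. v) :: AP])]]
[24] [S=[-20] | E=∅ | C=[(λv. v) :: AP] | D=∅]
[25] [S=[clo(λv. v, ∅) :: -20] | E=∅ | C=[AP] | D=∅]
[26] [S=∅ | E={v↦-20} | C=[v] | D=[(∅, ∅, ∅)]]
[27] [S=[-20] | E={v↦-20} | C=∅ | D=[(∅, ∅, ∅)]]
[28] [S=[-20] | E=∅ | C=∅ | D=∅]
→ final value -20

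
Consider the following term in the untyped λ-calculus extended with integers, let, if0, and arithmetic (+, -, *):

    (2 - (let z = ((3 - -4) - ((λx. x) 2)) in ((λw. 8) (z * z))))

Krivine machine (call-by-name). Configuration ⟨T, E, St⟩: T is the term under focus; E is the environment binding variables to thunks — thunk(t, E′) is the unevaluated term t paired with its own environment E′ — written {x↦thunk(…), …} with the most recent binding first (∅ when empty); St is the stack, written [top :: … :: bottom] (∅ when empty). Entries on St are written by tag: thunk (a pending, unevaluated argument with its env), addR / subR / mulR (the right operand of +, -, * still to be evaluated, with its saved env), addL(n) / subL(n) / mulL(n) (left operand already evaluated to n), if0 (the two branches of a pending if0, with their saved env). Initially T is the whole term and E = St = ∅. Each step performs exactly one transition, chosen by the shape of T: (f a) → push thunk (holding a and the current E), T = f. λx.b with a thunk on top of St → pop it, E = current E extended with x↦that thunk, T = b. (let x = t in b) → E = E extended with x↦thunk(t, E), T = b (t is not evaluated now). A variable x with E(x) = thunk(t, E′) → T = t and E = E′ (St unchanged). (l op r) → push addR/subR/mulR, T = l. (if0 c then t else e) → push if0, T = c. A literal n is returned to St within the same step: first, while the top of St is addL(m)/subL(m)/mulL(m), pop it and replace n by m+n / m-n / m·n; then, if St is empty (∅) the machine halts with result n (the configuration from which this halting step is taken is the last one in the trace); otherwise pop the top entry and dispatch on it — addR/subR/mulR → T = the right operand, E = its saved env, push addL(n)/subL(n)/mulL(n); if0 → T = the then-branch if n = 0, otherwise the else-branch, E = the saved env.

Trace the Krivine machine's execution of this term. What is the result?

Answer: -6

Derivation:
[0] <T=(2 - (let z = ((3 - -4) - ((λx. x) 2)) in ((λw. 8) (z * z)))), E=∅, St=∅>
[1] <T=2, E=∅, St=[subR]>
[2] <T=(let z = ((3 - -4) - ((λx. x) 2)) in ((λw. 8) (z * z))), E=∅, St=[subL(2)]>
[3] <T=((λw. 8) (z * z)), E={z↦thunk(((3 - -4) - ((λx. x) 2)), ∅)}, St=[subL(2)]>
[4] <T=(λw. 8), E={z↦thunk(((3 - -4) - ((λx. x) 2)), ∅)}, St=[thunk :: subL(2)]>
[5] <T=8, E={w↦thunk((z * z), {z↦thunk(((3 - -4) - ((λx. x) 2)), ∅)}), z↦thunk(((3 - -4) - ((λx. x) 2)), ∅)}, St=[subL(2)]>
→ final value -6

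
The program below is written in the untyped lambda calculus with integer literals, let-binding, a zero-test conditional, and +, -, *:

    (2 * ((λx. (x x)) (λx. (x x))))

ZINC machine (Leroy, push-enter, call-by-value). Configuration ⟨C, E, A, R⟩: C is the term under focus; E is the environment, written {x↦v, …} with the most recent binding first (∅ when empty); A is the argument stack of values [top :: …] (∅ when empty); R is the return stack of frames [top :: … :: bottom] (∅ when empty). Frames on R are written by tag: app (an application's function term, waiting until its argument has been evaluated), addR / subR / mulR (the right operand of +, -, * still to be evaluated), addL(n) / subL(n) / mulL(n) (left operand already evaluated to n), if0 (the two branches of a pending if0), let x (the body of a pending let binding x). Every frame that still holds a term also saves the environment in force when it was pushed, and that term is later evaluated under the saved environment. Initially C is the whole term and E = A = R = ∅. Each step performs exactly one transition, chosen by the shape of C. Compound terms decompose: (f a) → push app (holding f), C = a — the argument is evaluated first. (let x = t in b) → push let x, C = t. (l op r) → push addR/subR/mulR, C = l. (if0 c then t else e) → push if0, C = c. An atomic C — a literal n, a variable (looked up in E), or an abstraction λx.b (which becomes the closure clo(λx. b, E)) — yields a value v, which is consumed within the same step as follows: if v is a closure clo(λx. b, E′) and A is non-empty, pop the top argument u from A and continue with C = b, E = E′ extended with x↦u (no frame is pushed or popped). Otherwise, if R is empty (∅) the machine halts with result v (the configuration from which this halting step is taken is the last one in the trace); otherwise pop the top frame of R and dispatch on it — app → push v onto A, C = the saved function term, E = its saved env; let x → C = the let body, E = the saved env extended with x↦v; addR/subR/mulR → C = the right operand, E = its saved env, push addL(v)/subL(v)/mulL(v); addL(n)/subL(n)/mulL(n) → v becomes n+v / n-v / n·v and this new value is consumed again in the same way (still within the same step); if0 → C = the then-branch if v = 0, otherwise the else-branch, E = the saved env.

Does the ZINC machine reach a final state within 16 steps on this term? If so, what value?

t=0: [C=(2 * ((λx. (x x)) (λx. (x x)))) | E=∅ | A=∅ | R=∅]
t=1: [C=2 | E=∅ | A=∅ | R=[mulR]]
t=2: [C=((λx. (x x)) (λx. (x x))) | E=∅ | A=∅ | R=[mulL(2)]]
t=3: [C=(λx. (x x)) | E=∅ | A=∅ | R=[app :: mulL(2)]]
t=4: [C=(λx. (x x)) | E=∅ | A=[clo(λx. (x x), ∅)] | R=[mulL(2)]]
t=5: [C=(x x) | E={x↦clo(λx. (x x), ∅)} | A=∅ | R=[mulL(2)]]
t=6: [C=x | E={x↦clo(λx. (x x), ∅)} | A=∅ | R=[app :: mulL(2)]]
t=7: [C=x | E={x↦clo(λx. (x x), ∅)} | A=[clo(λx. (x x), ∅)] | R=[mulL(2)]]
… configuration repeats with period 3 (steps 5–7 recur indefinitely) …

Answer: DIVERGES (no final state within 16 steps)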